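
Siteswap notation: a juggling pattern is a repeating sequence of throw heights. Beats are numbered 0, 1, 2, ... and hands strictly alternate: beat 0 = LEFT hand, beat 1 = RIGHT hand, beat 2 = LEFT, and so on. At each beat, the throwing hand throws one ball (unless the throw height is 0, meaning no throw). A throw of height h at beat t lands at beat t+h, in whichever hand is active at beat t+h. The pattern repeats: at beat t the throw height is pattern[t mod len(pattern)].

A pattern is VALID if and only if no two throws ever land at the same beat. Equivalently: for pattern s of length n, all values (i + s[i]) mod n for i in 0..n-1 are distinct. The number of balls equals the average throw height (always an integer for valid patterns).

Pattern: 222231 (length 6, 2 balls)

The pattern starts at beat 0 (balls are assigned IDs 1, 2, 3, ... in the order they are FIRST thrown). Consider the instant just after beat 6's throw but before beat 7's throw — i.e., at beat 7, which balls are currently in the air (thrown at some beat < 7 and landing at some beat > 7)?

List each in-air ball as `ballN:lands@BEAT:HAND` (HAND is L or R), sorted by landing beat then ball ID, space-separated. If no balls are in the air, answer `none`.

Answer: ball2:lands@8:L

Derivation:
Beat 0 (L): throw ball1 h=2 -> lands@2:L; in-air after throw: [b1@2:L]
Beat 1 (R): throw ball2 h=2 -> lands@3:R; in-air after throw: [b1@2:L b2@3:R]
Beat 2 (L): throw ball1 h=2 -> lands@4:L; in-air after throw: [b2@3:R b1@4:L]
Beat 3 (R): throw ball2 h=2 -> lands@5:R; in-air after throw: [b1@4:L b2@5:R]
Beat 4 (L): throw ball1 h=3 -> lands@7:R; in-air after throw: [b2@5:R b1@7:R]
Beat 5 (R): throw ball2 h=1 -> lands@6:L; in-air after throw: [b2@6:L b1@7:R]
Beat 6 (L): throw ball2 h=2 -> lands@8:L; in-air after throw: [b1@7:R b2@8:L]
Beat 7 (R): throw ball1 h=2 -> lands@9:R; in-air after throw: [b2@8:L b1@9:R]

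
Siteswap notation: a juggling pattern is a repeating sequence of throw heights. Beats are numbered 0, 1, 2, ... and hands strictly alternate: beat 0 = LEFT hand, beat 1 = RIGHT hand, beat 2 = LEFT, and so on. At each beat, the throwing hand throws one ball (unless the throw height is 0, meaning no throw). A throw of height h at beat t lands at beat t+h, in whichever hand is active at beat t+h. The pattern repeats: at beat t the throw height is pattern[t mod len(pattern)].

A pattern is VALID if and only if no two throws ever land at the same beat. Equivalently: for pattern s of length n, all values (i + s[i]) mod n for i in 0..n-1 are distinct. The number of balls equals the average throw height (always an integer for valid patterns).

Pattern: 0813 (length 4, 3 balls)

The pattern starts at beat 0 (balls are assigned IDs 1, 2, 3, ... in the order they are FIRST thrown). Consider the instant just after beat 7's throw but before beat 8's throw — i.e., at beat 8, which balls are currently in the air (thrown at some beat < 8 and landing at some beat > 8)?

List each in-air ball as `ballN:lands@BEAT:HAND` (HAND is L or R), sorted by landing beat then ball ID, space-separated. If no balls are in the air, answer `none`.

Answer: ball1:lands@9:R ball2:lands@10:L ball3:lands@13:R

Derivation:
Beat 1 (R): throw ball1 h=8 -> lands@9:R; in-air after throw: [b1@9:R]
Beat 2 (L): throw ball2 h=1 -> lands@3:R; in-air after throw: [b2@3:R b1@9:R]
Beat 3 (R): throw ball2 h=3 -> lands@6:L; in-air after throw: [b2@6:L b1@9:R]
Beat 5 (R): throw ball3 h=8 -> lands@13:R; in-air after throw: [b2@6:L b1@9:R b3@13:R]
Beat 6 (L): throw ball2 h=1 -> lands@7:R; in-air after throw: [b2@7:R b1@9:R b3@13:R]
Beat 7 (R): throw ball2 h=3 -> lands@10:L; in-air after throw: [b1@9:R b2@10:L b3@13:R]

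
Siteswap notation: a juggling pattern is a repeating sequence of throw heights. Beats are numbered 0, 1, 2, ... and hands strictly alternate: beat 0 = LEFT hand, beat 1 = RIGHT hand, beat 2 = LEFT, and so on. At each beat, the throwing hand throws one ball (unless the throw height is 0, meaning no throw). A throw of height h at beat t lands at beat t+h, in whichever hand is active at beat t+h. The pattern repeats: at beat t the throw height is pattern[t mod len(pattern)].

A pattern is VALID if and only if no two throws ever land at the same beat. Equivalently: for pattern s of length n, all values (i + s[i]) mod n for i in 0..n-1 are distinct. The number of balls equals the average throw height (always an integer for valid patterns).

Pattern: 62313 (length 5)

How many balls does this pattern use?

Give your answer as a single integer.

Answer: 3

Derivation:
Pattern = [6, 2, 3, 1, 3], length n = 5
  position 0: throw height = 6, running sum = 6
  position 1: throw height = 2, running sum = 8
  position 2: throw height = 3, running sum = 11
  position 3: throw height = 1, running sum = 12
  position 4: throw height = 3, running sum = 15
Total sum = 15; balls = sum / n = 15 / 5 = 3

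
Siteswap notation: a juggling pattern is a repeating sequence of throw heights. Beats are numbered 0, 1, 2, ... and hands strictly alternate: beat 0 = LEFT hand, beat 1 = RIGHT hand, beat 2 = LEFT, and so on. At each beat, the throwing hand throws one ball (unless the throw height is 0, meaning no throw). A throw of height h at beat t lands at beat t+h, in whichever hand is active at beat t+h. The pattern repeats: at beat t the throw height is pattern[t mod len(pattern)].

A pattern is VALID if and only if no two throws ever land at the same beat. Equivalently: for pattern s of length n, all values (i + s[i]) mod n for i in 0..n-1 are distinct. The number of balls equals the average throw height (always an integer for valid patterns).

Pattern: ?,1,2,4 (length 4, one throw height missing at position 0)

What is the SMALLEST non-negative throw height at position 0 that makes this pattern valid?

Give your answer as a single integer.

Answer: 1

Derivation:
i=0: s[i]=? (unknown)
i=1: (1 + 1) mod 4 = 2
i=2: (2 + 2) mod 4 = 0
i=3: (3 + 4) mod 4 = 3
Known residues: [0, 2, 3]; need a permutation of 0..3, so missing residue r = 1
Need (0 + s) mod 4 = 1; smallest s = (1 - 0) mod 4 = 1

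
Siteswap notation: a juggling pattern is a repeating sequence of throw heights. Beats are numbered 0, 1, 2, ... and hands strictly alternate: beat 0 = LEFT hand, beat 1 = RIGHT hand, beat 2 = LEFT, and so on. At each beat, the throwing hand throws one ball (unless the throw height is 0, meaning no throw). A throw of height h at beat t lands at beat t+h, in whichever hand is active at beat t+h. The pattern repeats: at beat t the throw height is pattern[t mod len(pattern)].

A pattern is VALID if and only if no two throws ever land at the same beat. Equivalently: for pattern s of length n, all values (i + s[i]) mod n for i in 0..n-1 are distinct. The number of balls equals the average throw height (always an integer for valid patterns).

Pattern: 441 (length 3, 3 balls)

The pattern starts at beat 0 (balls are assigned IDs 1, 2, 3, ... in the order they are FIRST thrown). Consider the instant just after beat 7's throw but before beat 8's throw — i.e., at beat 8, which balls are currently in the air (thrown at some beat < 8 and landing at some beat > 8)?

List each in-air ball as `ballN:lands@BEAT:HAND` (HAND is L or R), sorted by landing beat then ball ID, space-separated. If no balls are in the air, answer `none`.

Answer: ball2:lands@10:L ball3:lands@11:R

Derivation:
Beat 0 (L): throw ball1 h=4 -> lands@4:L; in-air after throw: [b1@4:L]
Beat 1 (R): throw ball2 h=4 -> lands@5:R; in-air after throw: [b1@4:L b2@5:R]
Beat 2 (L): throw ball3 h=1 -> lands@3:R; in-air after throw: [b3@3:R b1@4:L b2@5:R]
Beat 3 (R): throw ball3 h=4 -> lands@7:R; in-air after throw: [b1@4:L b2@5:R b3@7:R]
Beat 4 (L): throw ball1 h=4 -> lands@8:L; in-air after throw: [b2@5:R b3@7:R b1@8:L]
Beat 5 (R): throw ball2 h=1 -> lands@6:L; in-air after throw: [b2@6:L b3@7:R b1@8:L]
Beat 6 (L): throw ball2 h=4 -> lands@10:L; in-air after throw: [b3@7:R b1@8:L b2@10:L]
Beat 7 (R): throw ball3 h=4 -> lands@11:R; in-air after throw: [b1@8:L b2@10:L b3@11:R]
Beat 8 (L): throw ball1 h=1 -> lands@9:R; in-air after throw: [b1@9:R b2@10:L b3@11:R]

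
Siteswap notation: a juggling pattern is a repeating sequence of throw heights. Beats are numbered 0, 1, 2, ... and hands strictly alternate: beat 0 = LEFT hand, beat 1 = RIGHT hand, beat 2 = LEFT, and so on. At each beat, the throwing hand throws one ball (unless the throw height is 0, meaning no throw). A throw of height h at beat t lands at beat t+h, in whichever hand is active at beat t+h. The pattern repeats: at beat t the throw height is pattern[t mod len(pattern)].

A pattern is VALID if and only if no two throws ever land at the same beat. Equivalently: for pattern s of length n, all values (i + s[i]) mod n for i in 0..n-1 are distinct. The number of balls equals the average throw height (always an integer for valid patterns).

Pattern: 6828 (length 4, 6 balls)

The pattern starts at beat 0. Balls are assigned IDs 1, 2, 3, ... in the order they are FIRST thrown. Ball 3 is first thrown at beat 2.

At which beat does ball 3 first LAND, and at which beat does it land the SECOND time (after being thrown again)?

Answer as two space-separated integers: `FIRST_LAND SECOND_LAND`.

Answer: 4 10

Derivation:
Beat 0 (L): throw ball1 h=6 -> lands@6:L; in-air after throw: [b1@6:L]
Beat 1 (R): throw ball2 h=8 -> lands@9:R; in-air after throw: [b1@6:L b2@9:R]
Beat 2 (L): throw ball3 h=2 -> lands@4:L; in-air after throw: [b3@4:L b1@6:L b2@9:R]
Beat 3 (R): throw ball4 h=8 -> lands@11:R; in-air after throw: [b3@4:L b1@6:L b2@9:R b4@11:R]
Beat 4 (L): throw ball3 h=6 -> lands@10:L; in-air after throw: [b1@6:L b2@9:R b3@10:L b4@11:R]
Beat 5 (R): throw ball5 h=8 -> lands@13:R; in-air after throw: [b1@6:L b2@9:R b3@10:L b4@11:R b5@13:R]
Beat 6 (L): throw ball1 h=2 -> lands@8:L; in-air after throw: [b1@8:L b2@9:R b3@10:L b4@11:R b5@13:R]
Beat 7 (R): throw ball6 h=8 -> lands@15:R; in-air after throw: [b1@8:L b2@9:R b3@10:L b4@11:R b5@13:R b6@15:R]
Beat 8 (L): throw ball1 h=6 -> lands@14:L; in-air after throw: [b2@9:R b3@10:L b4@11:R b5@13:R b1@14:L b6@15:R]
Beat 9 (R): throw ball2 h=8 -> lands@17:R; in-air after throw: [b3@10:L b4@11:R b5@13:R b1@14:L b6@15:R b2@17:R]
Beat 10 (L): throw ball3 h=2 -> lands@12:L; in-air after throw: [b4@11:R b3@12:L b5@13:R b1@14:L b6@15:R b2@17:R]
Ball 3: thrown@2 h=2 -> first land @4; rethrown@4 h=6 -> second land @10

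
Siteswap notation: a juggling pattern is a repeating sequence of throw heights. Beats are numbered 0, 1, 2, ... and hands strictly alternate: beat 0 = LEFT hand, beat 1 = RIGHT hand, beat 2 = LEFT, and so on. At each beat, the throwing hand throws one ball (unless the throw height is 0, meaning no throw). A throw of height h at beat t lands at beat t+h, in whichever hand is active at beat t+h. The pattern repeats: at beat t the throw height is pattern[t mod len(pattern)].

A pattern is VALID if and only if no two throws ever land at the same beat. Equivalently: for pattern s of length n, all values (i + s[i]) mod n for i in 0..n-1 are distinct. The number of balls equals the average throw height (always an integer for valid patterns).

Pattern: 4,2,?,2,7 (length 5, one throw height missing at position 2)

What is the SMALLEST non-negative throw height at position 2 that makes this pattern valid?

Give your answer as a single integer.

i=0: (0 + 4) mod 5 = 4
i=1: (1 + 2) mod 5 = 3
i=2: s[i]=? (unknown)
i=3: (3 + 2) mod 5 = 0
i=4: (4 + 7) mod 5 = 1
Known residues: [0, 1, 3, 4]; need a permutation of 0..4, so missing residue r = 2
Need (2 + s) mod 5 = 2; smallest s = (2 - 2) mod 5 = 0

Answer: 0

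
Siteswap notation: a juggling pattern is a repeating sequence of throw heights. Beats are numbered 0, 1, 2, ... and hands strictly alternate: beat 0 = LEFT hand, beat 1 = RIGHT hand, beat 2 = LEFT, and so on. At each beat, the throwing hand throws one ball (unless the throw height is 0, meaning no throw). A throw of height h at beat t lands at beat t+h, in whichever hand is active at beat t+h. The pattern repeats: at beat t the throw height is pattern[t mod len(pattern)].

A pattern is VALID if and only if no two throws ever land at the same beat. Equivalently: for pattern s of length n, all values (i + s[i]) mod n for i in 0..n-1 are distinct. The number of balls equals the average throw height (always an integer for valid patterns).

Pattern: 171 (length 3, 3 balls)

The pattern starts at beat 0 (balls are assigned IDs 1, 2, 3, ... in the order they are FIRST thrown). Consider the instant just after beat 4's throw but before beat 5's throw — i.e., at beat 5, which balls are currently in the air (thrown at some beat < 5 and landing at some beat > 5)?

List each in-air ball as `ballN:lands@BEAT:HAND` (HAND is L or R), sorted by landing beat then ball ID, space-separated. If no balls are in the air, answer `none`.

Beat 0 (L): throw ball1 h=1 -> lands@1:R; in-air after throw: [b1@1:R]
Beat 1 (R): throw ball1 h=7 -> lands@8:L; in-air after throw: [b1@8:L]
Beat 2 (L): throw ball2 h=1 -> lands@3:R; in-air after throw: [b2@3:R b1@8:L]
Beat 3 (R): throw ball2 h=1 -> lands@4:L; in-air after throw: [b2@4:L b1@8:L]
Beat 4 (L): throw ball2 h=7 -> lands@11:R; in-air after throw: [b1@8:L b2@11:R]
Beat 5 (R): throw ball3 h=1 -> lands@6:L; in-air after throw: [b3@6:L b1@8:L b2@11:R]

Answer: ball1:lands@8:L ball2:lands@11:R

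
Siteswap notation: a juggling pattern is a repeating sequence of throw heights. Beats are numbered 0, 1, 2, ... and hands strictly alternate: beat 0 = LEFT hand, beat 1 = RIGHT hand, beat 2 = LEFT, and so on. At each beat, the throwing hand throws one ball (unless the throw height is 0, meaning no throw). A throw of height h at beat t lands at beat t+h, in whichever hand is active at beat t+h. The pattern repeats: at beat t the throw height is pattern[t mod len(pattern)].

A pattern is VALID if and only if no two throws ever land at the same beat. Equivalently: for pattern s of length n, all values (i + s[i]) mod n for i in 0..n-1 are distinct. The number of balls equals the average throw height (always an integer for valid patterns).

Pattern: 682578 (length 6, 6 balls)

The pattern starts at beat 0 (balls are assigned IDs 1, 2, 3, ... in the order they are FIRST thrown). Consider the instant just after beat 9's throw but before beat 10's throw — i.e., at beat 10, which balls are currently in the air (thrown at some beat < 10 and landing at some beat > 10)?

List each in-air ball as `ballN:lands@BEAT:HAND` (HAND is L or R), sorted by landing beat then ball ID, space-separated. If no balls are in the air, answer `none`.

Answer: ball3:lands@11:R ball1:lands@12:L ball5:lands@13:R ball2:lands@14:L ball6:lands@15:R

Derivation:
Beat 0 (L): throw ball1 h=6 -> lands@6:L; in-air after throw: [b1@6:L]
Beat 1 (R): throw ball2 h=8 -> lands@9:R; in-air after throw: [b1@6:L b2@9:R]
Beat 2 (L): throw ball3 h=2 -> lands@4:L; in-air after throw: [b3@4:L b1@6:L b2@9:R]
Beat 3 (R): throw ball4 h=5 -> lands@8:L; in-air after throw: [b3@4:L b1@6:L b4@8:L b2@9:R]
Beat 4 (L): throw ball3 h=7 -> lands@11:R; in-air after throw: [b1@6:L b4@8:L b2@9:R b3@11:R]
Beat 5 (R): throw ball5 h=8 -> lands@13:R; in-air after throw: [b1@6:L b4@8:L b2@9:R b3@11:R b5@13:R]
Beat 6 (L): throw ball1 h=6 -> lands@12:L; in-air after throw: [b4@8:L b2@9:R b3@11:R b1@12:L b5@13:R]
Beat 7 (R): throw ball6 h=8 -> lands@15:R; in-air after throw: [b4@8:L b2@9:R b3@11:R b1@12:L b5@13:R b6@15:R]
Beat 8 (L): throw ball4 h=2 -> lands@10:L; in-air after throw: [b2@9:R b4@10:L b3@11:R b1@12:L b5@13:R b6@15:R]
Beat 9 (R): throw ball2 h=5 -> lands@14:L; in-air after throw: [b4@10:L b3@11:R b1@12:L b5@13:R b2@14:L b6@15:R]
Beat 10 (L): throw ball4 h=7 -> lands@17:R; in-air after throw: [b3@11:R b1@12:L b5@13:R b2@14:L b6@15:R b4@17:R]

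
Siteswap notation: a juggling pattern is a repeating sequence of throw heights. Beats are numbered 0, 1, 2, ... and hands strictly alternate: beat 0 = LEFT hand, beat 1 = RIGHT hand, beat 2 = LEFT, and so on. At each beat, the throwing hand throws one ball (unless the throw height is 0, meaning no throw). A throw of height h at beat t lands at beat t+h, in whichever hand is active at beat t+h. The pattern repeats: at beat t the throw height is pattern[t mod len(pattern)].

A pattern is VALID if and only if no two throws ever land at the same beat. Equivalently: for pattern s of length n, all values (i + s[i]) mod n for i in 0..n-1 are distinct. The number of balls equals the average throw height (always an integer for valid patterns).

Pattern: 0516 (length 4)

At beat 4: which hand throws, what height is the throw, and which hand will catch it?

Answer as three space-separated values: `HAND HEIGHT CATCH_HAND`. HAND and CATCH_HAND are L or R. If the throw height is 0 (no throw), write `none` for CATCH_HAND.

Answer: L 0 none

Derivation:
Beat 4: 4 mod 2 = 0, so hand = L
Throw height = pattern[4 mod 4] = pattern[0] = 0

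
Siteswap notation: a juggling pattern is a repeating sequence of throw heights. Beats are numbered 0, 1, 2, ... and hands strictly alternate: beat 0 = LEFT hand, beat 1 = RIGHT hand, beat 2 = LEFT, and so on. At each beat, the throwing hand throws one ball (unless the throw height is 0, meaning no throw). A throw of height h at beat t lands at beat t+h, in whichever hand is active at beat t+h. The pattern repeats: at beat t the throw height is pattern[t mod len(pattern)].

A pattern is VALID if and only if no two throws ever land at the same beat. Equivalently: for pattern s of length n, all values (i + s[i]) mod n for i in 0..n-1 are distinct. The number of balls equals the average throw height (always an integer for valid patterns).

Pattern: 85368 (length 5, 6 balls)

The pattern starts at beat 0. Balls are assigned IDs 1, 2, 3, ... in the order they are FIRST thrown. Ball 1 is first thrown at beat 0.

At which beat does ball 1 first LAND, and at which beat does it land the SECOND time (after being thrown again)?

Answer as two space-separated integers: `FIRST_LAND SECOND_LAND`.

Beat 0 (L): throw ball1 h=8 -> lands@8:L; in-air after throw: [b1@8:L]
Beat 1 (R): throw ball2 h=5 -> lands@6:L; in-air after throw: [b2@6:L b1@8:L]
Beat 2 (L): throw ball3 h=3 -> lands@5:R; in-air after throw: [b3@5:R b2@6:L b1@8:L]
Beat 3 (R): throw ball4 h=6 -> lands@9:R; in-air after throw: [b3@5:R b2@6:L b1@8:L b4@9:R]
Beat 4 (L): throw ball5 h=8 -> lands@12:L; in-air after throw: [b3@5:R b2@6:L b1@8:L b4@9:R b5@12:L]
Beat 5 (R): throw ball3 h=8 -> lands@13:R; in-air after throw: [b2@6:L b1@8:L b4@9:R b5@12:L b3@13:R]
Beat 6 (L): throw ball2 h=5 -> lands@11:R; in-air after throw: [b1@8:L b4@9:R b2@11:R b5@12:L b3@13:R]
Beat 7 (R): throw ball6 h=3 -> lands@10:L; in-air after throw: [b1@8:L b4@9:R b6@10:L b2@11:R b5@12:L b3@13:R]
Beat 8 (L): throw ball1 h=6 -> lands@14:L; in-air after throw: [b4@9:R b6@10:L b2@11:R b5@12:L b3@13:R b1@14:L]
Beat 9 (R): throw ball4 h=8 -> lands@17:R; in-air after throw: [b6@10:L b2@11:R b5@12:L b3@13:R b1@14:L b4@17:R]
Beat 10 (L): throw ball6 h=8 -> lands@18:L; in-air after throw: [b2@11:R b5@12:L b3@13:R b1@14:L b4@17:R b6@18:L]
Beat 11 (R): throw ball2 h=5 -> lands@16:L; in-air after throw: [b5@12:L b3@13:R b1@14:L b2@16:L b4@17:R b6@18:L]
Beat 12 (L): throw ball5 h=3 -> lands@15:R; in-air after throw: [b3@13:R b1@14:L b5@15:R b2@16:L b4@17:R b6@18:L]
Beat 13 (R): throw ball3 h=6 -> lands@19:R; in-air after throw: [b1@14:L b5@15:R b2@16:L b4@17:R b6@18:L b3@19:R]
Beat 14 (L): throw ball1 h=8 -> lands@22:L; in-air after throw: [b5@15:R b2@16:L b4@17:R b6@18:L b3@19:R b1@22:L]
Ball 1: thrown@0 h=8 -> first land @8; rethrown@8 h=6 -> second land @14

Answer: 8 14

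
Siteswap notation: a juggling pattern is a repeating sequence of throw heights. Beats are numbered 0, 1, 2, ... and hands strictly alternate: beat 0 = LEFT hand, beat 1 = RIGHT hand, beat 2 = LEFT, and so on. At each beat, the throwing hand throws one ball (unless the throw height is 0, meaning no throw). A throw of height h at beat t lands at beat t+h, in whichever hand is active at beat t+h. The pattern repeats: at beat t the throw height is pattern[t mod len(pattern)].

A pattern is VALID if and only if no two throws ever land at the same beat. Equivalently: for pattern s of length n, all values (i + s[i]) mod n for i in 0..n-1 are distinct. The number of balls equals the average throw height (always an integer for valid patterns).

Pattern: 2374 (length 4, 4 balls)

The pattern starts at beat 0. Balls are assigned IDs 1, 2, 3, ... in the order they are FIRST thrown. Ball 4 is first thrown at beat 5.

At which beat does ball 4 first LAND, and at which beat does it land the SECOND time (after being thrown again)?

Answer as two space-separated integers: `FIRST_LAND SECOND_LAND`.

Answer: 8 10

Derivation:
Beat 0 (L): throw ball1 h=2 -> lands@2:L; in-air after throw: [b1@2:L]
Beat 1 (R): throw ball2 h=3 -> lands@4:L; in-air after throw: [b1@2:L b2@4:L]
Beat 2 (L): throw ball1 h=7 -> lands@9:R; in-air after throw: [b2@4:L b1@9:R]
Beat 3 (R): throw ball3 h=4 -> lands@7:R; in-air after throw: [b2@4:L b3@7:R b1@9:R]
Beat 4 (L): throw ball2 h=2 -> lands@6:L; in-air after throw: [b2@6:L b3@7:R b1@9:R]
Beat 5 (R): throw ball4 h=3 -> lands@8:L; in-air after throw: [b2@6:L b3@7:R b4@8:L b1@9:R]
Beat 6 (L): throw ball2 h=7 -> lands@13:R; in-air after throw: [b3@7:R b4@8:L b1@9:R b2@13:R]
Beat 7 (R): throw ball3 h=4 -> lands@11:R; in-air after throw: [b4@8:L b1@9:R b3@11:R b2@13:R]
Beat 8 (L): throw ball4 h=2 -> lands@10:L; in-air after throw: [b1@9:R b4@10:L b3@11:R b2@13:R]
Beat 9 (R): throw ball1 h=3 -> lands@12:L; in-air after throw: [b4@10:L b3@11:R b1@12:L b2@13:R]
Beat 10 (L): throw ball4 h=7 -> lands@17:R; in-air after throw: [b3@11:R b1@12:L b2@13:R b4@17:R]
Ball 4: thrown@5 h=3 -> first land @8; rethrown@8 h=2 -> second land @10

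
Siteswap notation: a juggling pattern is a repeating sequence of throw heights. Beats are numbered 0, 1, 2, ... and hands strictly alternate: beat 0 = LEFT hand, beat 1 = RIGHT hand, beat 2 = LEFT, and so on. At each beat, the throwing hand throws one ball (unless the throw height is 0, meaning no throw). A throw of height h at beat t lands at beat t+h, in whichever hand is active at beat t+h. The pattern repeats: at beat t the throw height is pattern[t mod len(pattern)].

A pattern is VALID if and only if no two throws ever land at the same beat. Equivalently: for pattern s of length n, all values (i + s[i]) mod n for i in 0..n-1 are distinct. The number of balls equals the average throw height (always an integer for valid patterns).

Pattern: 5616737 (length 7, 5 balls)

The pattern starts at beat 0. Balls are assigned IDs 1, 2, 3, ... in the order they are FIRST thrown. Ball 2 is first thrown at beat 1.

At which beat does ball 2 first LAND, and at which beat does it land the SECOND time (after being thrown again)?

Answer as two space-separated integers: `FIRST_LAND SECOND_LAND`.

Answer: 7 12

Derivation:
Beat 0 (L): throw ball1 h=5 -> lands@5:R; in-air after throw: [b1@5:R]
Beat 1 (R): throw ball2 h=6 -> lands@7:R; in-air after throw: [b1@5:R b2@7:R]
Beat 2 (L): throw ball3 h=1 -> lands@3:R; in-air after throw: [b3@3:R b1@5:R b2@7:R]
Beat 3 (R): throw ball3 h=6 -> lands@9:R; in-air after throw: [b1@5:R b2@7:R b3@9:R]
Beat 4 (L): throw ball4 h=7 -> lands@11:R; in-air after throw: [b1@5:R b2@7:R b3@9:R b4@11:R]
Beat 5 (R): throw ball1 h=3 -> lands@8:L; in-air after throw: [b2@7:R b1@8:L b3@9:R b4@11:R]
Beat 6 (L): throw ball5 h=7 -> lands@13:R; in-air after throw: [b2@7:R b1@8:L b3@9:R b4@11:R b5@13:R]
Beat 7 (R): throw ball2 h=5 -> lands@12:L; in-air after throw: [b1@8:L b3@9:R b4@11:R b2@12:L b5@13:R]
Beat 8 (L): throw ball1 h=6 -> lands@14:L; in-air after throw: [b3@9:R b4@11:R b2@12:L b5@13:R b1@14:L]
Beat 9 (R): throw ball3 h=1 -> lands@10:L; in-air after throw: [b3@10:L b4@11:R b2@12:L b5@13:R b1@14:L]
Beat 10 (L): throw ball3 h=6 -> lands@16:L; in-air after throw: [b4@11:R b2@12:L b5@13:R b1@14:L b3@16:L]
Beat 11 (R): throw ball4 h=7 -> lands@18:L; in-air after throw: [b2@12:L b5@13:R b1@14:L b3@16:L b4@18:L]
Ball 2: thrown@1 h=6 -> first land @7; rethrown@7 h=5 -> second land @12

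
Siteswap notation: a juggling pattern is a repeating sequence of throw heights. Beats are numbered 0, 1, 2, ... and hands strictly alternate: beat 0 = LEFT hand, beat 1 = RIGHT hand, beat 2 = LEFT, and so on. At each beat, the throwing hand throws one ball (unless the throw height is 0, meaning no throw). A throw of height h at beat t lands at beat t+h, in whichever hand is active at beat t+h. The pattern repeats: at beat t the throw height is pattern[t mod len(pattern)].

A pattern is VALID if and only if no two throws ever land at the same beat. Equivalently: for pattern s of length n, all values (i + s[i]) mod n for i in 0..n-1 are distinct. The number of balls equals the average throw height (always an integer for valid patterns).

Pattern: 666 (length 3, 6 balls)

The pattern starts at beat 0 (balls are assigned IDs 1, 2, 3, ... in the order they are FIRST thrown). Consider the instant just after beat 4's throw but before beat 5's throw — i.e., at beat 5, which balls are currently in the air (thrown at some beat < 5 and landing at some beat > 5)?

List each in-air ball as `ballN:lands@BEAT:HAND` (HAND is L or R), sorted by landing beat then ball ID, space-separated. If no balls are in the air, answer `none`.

Answer: ball1:lands@6:L ball2:lands@7:R ball3:lands@8:L ball4:lands@9:R ball5:lands@10:L

Derivation:
Beat 0 (L): throw ball1 h=6 -> lands@6:L; in-air after throw: [b1@6:L]
Beat 1 (R): throw ball2 h=6 -> lands@7:R; in-air after throw: [b1@6:L b2@7:R]
Beat 2 (L): throw ball3 h=6 -> lands@8:L; in-air after throw: [b1@6:L b2@7:R b3@8:L]
Beat 3 (R): throw ball4 h=6 -> lands@9:R; in-air after throw: [b1@6:L b2@7:R b3@8:L b4@9:R]
Beat 4 (L): throw ball5 h=6 -> lands@10:L; in-air after throw: [b1@6:L b2@7:R b3@8:L b4@9:R b5@10:L]
Beat 5 (R): throw ball6 h=6 -> lands@11:R; in-air after throw: [b1@6:L b2@7:R b3@8:L b4@9:R b5@10:L b6@11:R]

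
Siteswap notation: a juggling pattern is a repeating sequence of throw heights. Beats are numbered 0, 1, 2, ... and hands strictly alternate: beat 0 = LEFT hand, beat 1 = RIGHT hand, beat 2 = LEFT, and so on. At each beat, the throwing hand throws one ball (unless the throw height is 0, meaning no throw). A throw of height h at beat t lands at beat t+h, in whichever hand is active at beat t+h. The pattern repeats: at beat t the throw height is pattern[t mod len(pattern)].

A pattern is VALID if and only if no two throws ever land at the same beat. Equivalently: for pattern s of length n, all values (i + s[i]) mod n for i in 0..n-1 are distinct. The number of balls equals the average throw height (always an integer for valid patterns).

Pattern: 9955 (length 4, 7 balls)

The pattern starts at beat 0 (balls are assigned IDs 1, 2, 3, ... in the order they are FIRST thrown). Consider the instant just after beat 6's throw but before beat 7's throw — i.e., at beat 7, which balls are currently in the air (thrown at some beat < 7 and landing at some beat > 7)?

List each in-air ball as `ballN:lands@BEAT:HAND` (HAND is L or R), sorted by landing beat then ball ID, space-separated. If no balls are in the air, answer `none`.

Beat 0 (L): throw ball1 h=9 -> lands@9:R; in-air after throw: [b1@9:R]
Beat 1 (R): throw ball2 h=9 -> lands@10:L; in-air after throw: [b1@9:R b2@10:L]
Beat 2 (L): throw ball3 h=5 -> lands@7:R; in-air after throw: [b3@7:R b1@9:R b2@10:L]
Beat 3 (R): throw ball4 h=5 -> lands@8:L; in-air after throw: [b3@7:R b4@8:L b1@9:R b2@10:L]
Beat 4 (L): throw ball5 h=9 -> lands@13:R; in-air after throw: [b3@7:R b4@8:L b1@9:R b2@10:L b5@13:R]
Beat 5 (R): throw ball6 h=9 -> lands@14:L; in-air after throw: [b3@7:R b4@8:L b1@9:R b2@10:L b5@13:R b6@14:L]
Beat 6 (L): throw ball7 h=5 -> lands@11:R; in-air after throw: [b3@7:R b4@8:L b1@9:R b2@10:L b7@11:R b5@13:R b6@14:L]
Beat 7 (R): throw ball3 h=5 -> lands@12:L; in-air after throw: [b4@8:L b1@9:R b2@10:L b7@11:R b3@12:L b5@13:R b6@14:L]

Answer: ball4:lands@8:L ball1:lands@9:R ball2:lands@10:L ball7:lands@11:R ball5:lands@13:R ball6:lands@14:L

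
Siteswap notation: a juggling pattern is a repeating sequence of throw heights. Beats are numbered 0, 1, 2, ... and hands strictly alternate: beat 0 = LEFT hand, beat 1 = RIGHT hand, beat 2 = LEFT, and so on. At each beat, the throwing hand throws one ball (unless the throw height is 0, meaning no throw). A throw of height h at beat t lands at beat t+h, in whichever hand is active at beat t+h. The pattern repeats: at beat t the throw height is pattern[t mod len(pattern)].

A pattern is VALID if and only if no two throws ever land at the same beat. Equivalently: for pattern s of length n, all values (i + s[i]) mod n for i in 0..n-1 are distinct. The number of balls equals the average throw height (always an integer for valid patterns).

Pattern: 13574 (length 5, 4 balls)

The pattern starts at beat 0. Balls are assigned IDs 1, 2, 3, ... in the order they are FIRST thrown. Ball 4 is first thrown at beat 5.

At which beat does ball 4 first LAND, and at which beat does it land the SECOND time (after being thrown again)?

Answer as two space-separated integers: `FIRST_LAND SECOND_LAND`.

Answer: 6 9

Derivation:
Beat 0 (L): throw ball1 h=1 -> lands@1:R; in-air after throw: [b1@1:R]
Beat 1 (R): throw ball1 h=3 -> lands@4:L; in-air after throw: [b1@4:L]
Beat 2 (L): throw ball2 h=5 -> lands@7:R; in-air after throw: [b1@4:L b2@7:R]
Beat 3 (R): throw ball3 h=7 -> lands@10:L; in-air after throw: [b1@4:L b2@7:R b3@10:L]
Beat 4 (L): throw ball1 h=4 -> lands@8:L; in-air after throw: [b2@7:R b1@8:L b3@10:L]
Beat 5 (R): throw ball4 h=1 -> lands@6:L; in-air after throw: [b4@6:L b2@7:R b1@8:L b3@10:L]
Beat 6 (L): throw ball4 h=3 -> lands@9:R; in-air after throw: [b2@7:R b1@8:L b4@9:R b3@10:L]
Beat 7 (R): throw ball2 h=5 -> lands@12:L; in-air after throw: [b1@8:L b4@9:R b3@10:L b2@12:L]
Beat 8 (L): throw ball1 h=7 -> lands@15:R; in-air after throw: [b4@9:R b3@10:L b2@12:L b1@15:R]
Beat 9 (R): throw ball4 h=4 -> lands@13:R; in-air after throw: [b3@10:L b2@12:L b4@13:R b1@15:R]
Ball 4: thrown@5 h=1 -> first land @6; rethrown@6 h=3 -> second land @9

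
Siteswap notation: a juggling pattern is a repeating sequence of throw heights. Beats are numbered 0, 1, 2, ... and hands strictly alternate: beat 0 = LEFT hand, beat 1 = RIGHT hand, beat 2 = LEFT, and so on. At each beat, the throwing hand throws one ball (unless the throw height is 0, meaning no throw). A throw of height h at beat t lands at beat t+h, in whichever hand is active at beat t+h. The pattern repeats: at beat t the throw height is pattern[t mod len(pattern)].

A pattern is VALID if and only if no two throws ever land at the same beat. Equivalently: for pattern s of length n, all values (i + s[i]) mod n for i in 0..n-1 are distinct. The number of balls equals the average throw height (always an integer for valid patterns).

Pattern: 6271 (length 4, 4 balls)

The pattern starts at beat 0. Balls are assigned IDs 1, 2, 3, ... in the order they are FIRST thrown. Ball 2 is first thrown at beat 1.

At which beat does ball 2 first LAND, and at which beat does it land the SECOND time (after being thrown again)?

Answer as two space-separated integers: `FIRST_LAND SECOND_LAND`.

Answer: 3 4

Derivation:
Beat 0 (L): throw ball1 h=6 -> lands@6:L; in-air after throw: [b1@6:L]
Beat 1 (R): throw ball2 h=2 -> lands@3:R; in-air after throw: [b2@3:R b1@6:L]
Beat 2 (L): throw ball3 h=7 -> lands@9:R; in-air after throw: [b2@3:R b1@6:L b3@9:R]
Beat 3 (R): throw ball2 h=1 -> lands@4:L; in-air after throw: [b2@4:L b1@6:L b3@9:R]
Beat 4 (L): throw ball2 h=6 -> lands@10:L; in-air after throw: [b1@6:L b3@9:R b2@10:L]
Ball 2: thrown@1 h=2 -> first land @3; rethrown@3 h=1 -> second land @4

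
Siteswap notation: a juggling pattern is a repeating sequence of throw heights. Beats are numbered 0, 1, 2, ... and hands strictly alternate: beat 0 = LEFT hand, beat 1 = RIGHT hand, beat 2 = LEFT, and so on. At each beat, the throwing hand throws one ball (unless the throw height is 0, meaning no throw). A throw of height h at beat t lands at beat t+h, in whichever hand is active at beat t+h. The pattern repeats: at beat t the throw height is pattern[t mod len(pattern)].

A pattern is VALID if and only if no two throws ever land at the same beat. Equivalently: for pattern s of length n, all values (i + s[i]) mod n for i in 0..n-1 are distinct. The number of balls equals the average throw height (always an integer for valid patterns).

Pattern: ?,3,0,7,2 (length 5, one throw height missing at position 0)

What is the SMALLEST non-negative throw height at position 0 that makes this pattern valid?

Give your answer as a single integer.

i=0: s[i]=? (unknown)
i=1: (1 + 3) mod 5 = 4
i=2: (2 + 0) mod 5 = 2
i=3: (3 + 7) mod 5 = 0
i=4: (4 + 2) mod 5 = 1
Known residues: [0, 1, 2, 4]; need a permutation of 0..4, so missing residue r = 3
Need (0 + s) mod 5 = 3; smallest s = (3 - 0) mod 5 = 3

Answer: 3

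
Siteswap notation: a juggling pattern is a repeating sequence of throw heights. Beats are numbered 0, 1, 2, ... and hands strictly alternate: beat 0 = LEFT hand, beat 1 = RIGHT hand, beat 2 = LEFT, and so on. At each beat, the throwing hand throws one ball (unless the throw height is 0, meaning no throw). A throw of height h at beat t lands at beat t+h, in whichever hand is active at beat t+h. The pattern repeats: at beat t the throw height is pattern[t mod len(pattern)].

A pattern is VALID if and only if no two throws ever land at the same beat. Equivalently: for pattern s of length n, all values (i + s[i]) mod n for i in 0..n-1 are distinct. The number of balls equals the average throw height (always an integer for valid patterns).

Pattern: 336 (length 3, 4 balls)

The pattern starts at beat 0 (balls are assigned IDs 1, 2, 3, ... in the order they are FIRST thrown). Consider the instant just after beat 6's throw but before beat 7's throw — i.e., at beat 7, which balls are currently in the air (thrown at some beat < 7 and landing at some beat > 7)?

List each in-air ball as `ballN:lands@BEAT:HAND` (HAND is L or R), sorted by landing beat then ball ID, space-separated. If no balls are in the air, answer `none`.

Beat 0 (L): throw ball1 h=3 -> lands@3:R; in-air after throw: [b1@3:R]
Beat 1 (R): throw ball2 h=3 -> lands@4:L; in-air after throw: [b1@3:R b2@4:L]
Beat 2 (L): throw ball3 h=6 -> lands@8:L; in-air after throw: [b1@3:R b2@4:L b3@8:L]
Beat 3 (R): throw ball1 h=3 -> lands@6:L; in-air after throw: [b2@4:L b1@6:L b3@8:L]
Beat 4 (L): throw ball2 h=3 -> lands@7:R; in-air after throw: [b1@6:L b2@7:R b3@8:L]
Beat 5 (R): throw ball4 h=6 -> lands@11:R; in-air after throw: [b1@6:L b2@7:R b3@8:L b4@11:R]
Beat 6 (L): throw ball1 h=3 -> lands@9:R; in-air after throw: [b2@7:R b3@8:L b1@9:R b4@11:R]
Beat 7 (R): throw ball2 h=3 -> lands@10:L; in-air after throw: [b3@8:L b1@9:R b2@10:L b4@11:R]

Answer: ball3:lands@8:L ball1:lands@9:R ball4:lands@11:R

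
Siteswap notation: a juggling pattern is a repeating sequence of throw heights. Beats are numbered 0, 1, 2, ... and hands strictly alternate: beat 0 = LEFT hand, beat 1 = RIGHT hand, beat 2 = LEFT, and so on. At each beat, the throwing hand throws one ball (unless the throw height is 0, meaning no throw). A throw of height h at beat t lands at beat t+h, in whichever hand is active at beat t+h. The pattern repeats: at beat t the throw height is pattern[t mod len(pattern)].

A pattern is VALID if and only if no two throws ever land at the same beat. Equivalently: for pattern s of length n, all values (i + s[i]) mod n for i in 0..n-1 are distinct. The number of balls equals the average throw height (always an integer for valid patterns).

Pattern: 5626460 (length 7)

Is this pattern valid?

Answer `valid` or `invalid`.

i=0: (i + s[i]) mod n = (0 + 5) mod 7 = 5
i=1: (i + s[i]) mod n = (1 + 6) mod 7 = 0
i=2: (i + s[i]) mod n = (2 + 2) mod 7 = 4
i=3: (i + s[i]) mod n = (3 + 6) mod 7 = 2
i=4: (i + s[i]) mod n = (4 + 4) mod 7 = 1
i=5: (i + s[i]) mod n = (5 + 6) mod 7 = 4
i=6: (i + s[i]) mod n = (6 + 0) mod 7 = 6
Residues: [5, 0, 4, 2, 1, 4, 6], distinct: False

Answer: invalid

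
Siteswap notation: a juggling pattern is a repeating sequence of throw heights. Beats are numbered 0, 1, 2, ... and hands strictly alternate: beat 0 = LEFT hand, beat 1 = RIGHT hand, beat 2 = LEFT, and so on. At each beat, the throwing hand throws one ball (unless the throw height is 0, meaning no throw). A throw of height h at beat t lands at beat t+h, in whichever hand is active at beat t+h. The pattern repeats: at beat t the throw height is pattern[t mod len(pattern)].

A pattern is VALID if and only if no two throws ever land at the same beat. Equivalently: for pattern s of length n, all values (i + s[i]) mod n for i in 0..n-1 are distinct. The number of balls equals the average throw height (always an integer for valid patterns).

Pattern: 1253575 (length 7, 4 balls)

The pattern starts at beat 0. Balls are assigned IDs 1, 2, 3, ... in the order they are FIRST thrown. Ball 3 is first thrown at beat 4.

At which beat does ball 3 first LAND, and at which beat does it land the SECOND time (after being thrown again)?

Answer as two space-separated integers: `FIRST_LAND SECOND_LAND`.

Answer: 9 14

Derivation:
Beat 0 (L): throw ball1 h=1 -> lands@1:R; in-air after throw: [b1@1:R]
Beat 1 (R): throw ball1 h=2 -> lands@3:R; in-air after throw: [b1@3:R]
Beat 2 (L): throw ball2 h=5 -> lands@7:R; in-air after throw: [b1@3:R b2@7:R]
Beat 3 (R): throw ball1 h=3 -> lands@6:L; in-air after throw: [b1@6:L b2@7:R]
Beat 4 (L): throw ball3 h=5 -> lands@9:R; in-air after throw: [b1@6:L b2@7:R b3@9:R]
Beat 5 (R): throw ball4 h=7 -> lands@12:L; in-air after throw: [b1@6:L b2@7:R b3@9:R b4@12:L]
Beat 6 (L): throw ball1 h=5 -> lands@11:R; in-air after throw: [b2@7:R b3@9:R b1@11:R b4@12:L]
Beat 7 (R): throw ball2 h=1 -> lands@8:L; in-air after throw: [b2@8:L b3@9:R b1@11:R b4@12:L]
Beat 8 (L): throw ball2 h=2 -> lands@10:L; in-air after throw: [b3@9:R b2@10:L b1@11:R b4@12:L]
Beat 9 (R): throw ball3 h=5 -> lands@14:L; in-air after throw: [b2@10:L b1@11:R b4@12:L b3@14:L]
Beat 10 (L): throw ball2 h=3 -> lands@13:R; in-air after throw: [b1@11:R b4@12:L b2@13:R b3@14:L]
Beat 11 (R): throw ball1 h=5 -> lands@16:L; in-air after throw: [b4@12:L b2@13:R b3@14:L b1@16:L]
Beat 12 (L): throw ball4 h=7 -> lands@19:R; in-air after throw: [b2@13:R b3@14:L b1@16:L b4@19:R]
Beat 13 (R): throw ball2 h=5 -> lands@18:L; in-air after throw: [b3@14:L b1@16:L b2@18:L b4@19:R]
Beat 14 (L): throw ball3 h=1 -> lands@15:R; in-air after throw: [b3@15:R b1@16:L b2@18:L b4@19:R]
Ball 3: thrown@4 h=5 -> first land @9; rethrown@9 h=5 -> second land @14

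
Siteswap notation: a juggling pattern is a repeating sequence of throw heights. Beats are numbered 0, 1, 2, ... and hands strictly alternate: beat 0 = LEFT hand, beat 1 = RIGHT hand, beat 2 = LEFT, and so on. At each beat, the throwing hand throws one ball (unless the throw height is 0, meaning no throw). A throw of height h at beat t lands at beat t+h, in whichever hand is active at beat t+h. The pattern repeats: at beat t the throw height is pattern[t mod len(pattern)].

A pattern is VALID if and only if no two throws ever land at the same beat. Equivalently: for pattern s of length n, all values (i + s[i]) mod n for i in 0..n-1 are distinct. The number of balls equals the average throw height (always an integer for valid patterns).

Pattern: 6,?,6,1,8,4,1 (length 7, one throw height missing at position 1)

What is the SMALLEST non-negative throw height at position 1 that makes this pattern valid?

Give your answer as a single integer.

i=0: (0 + 6) mod 7 = 6
i=1: s[i]=? (unknown)
i=2: (2 + 6) mod 7 = 1
i=3: (3 + 1) mod 7 = 4
i=4: (4 + 8) mod 7 = 5
i=5: (5 + 4) mod 7 = 2
i=6: (6 + 1) mod 7 = 0
Known residues: [0, 1, 2, 4, 5, 6]; need a permutation of 0..6, so missing residue r = 3
Need (1 + s) mod 7 = 3; smallest s = (3 - 1) mod 7 = 2

Answer: 2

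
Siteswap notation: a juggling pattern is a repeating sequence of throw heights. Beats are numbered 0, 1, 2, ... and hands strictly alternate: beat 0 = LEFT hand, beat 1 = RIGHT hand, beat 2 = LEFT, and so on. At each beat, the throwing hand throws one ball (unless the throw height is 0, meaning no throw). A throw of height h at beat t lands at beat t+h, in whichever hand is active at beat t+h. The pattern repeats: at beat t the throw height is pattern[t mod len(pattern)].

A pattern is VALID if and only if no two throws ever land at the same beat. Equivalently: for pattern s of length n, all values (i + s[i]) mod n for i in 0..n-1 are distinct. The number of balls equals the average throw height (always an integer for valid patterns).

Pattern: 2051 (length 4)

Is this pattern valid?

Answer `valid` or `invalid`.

Answer: valid

Derivation:
i=0: (i + s[i]) mod n = (0 + 2) mod 4 = 2
i=1: (i + s[i]) mod n = (1 + 0) mod 4 = 1
i=2: (i + s[i]) mod n = (2 + 5) mod 4 = 3
i=3: (i + s[i]) mod n = (3 + 1) mod 4 = 0
Residues: [2, 1, 3, 0], distinct: True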